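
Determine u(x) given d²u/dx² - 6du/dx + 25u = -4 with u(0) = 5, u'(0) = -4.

u = -4/25 - 487*exp(3*x)*sin(4*x)/100 + 129*cos(4*x)*exp(3*x)/25

Characteristic equation r² - 6r + 25 = 0 has discriminant (-6)² - 4·(25) = -64 < 0, so r = 3 ± 4i.
Hence u_h = C1*cos(4*x)*exp(3*x) + C2*exp(3*x)*sin(4*x).
For the particular solution try u_p = A0. Substituting and matching coefficients of each power of x gives A0 = -4/25, so u_p = -4/25.
General solution: u = -4/25 + C1*cos(4*x)*exp(3*x) + C2*exp(3*x)*sin(4*x).
Apply the initial conditions: u(0) = -4/25 + C1 = 5 and u'(0) = 3*C1 + 4*C2 = -4. Solving gives C1 = 129/25, C2 = -487/100.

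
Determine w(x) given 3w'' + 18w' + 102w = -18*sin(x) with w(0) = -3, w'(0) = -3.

w = -22*sin(x)/125 + 4*cos(x)/125 - 379*cos(5*x)*exp(-3*x)/125 - 298*exp(-3*x)*sin(5*x)/125

Divide through by 3: w'' + 6w' + 34w = -6*sin(x).
Characteristic equation r² + 6r + 34 = 0 has discriminant (6)² - 4·(34) = -100 < 0, so r = -3 ± 5i.
Hence w_h = C1*cos(5*x)*exp(-3*x) + C2*exp(-3*x)*sin(5*x).
Try w_p = A*cos(x) + B*sin(x). Substituting and equating the coefficients of cos(x) and sin(x) gives A = 4/125, B = -22/125, so w_p = -22*sin(x)/125 + 4*cos(x)/125.
General solution: w = -22*sin(x)/125 + 4*cos(x)/125 + C1*cos(5*x)*exp(-3*x) + C2*exp(-3*x)*sin(5*x).
Apply the initial conditions: w(0) = 4/125 + C1 = -3 and w'(0) = -22/125 - 3*C1 + 5*C2 = -3. Solving gives C1 = -379/125, C2 = -298/125.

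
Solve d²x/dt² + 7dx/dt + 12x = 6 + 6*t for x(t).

Characteristic equation r² + 7r + 12 = 0 factors as (r + 4)(r + 3) = 0, so r = -4, -3.
Hence x_h = C1*exp(-4*t) + C2*exp(-3*t).
For the particular solution try x_p = A0 + A1*t. Substituting and matching coefficients of each power of t gives A0 = 5/24, A1 = 1/2, so x_p = 5/24 + t/2.

x = 5/24 + t/2 + C1*exp(-4*t) + C2*exp(-3*t)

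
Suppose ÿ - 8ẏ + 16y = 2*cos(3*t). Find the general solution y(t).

y = -48*sin(3*t)/625 + 14*cos(3*t)/625 + C1*exp(4*t) + C2*t*exp(4*t)

Characteristic equation r² - 8r + 16 = 0 has discriminant (-8)² - 4·(16) = 0, so r = 4 is a repeated root.
Hence y_h = (C1 + C2*t)*exp(4*t).
Try y_p = A*cos(3*t) + B*sin(3*t). Substituting and equating the coefficients of cos(3t) and sin(3t) gives A = 14/625, B = -48/625, so y_p = -48*sin(3*t)/625 + 14*cos(3*t)/625.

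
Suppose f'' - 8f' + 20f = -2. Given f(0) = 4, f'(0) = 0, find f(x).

Characteristic equation r² - 8r + 20 = 0 has discriminant (-8)² - 4·(20) = -16 < 0, so r = 4 ± 2i.
Hence f_h = C1*cos(2*x)*exp(4*x) + C2*exp(4*x)*sin(2*x).
For the particular solution try f_p = A0. Substituting and matching coefficients of each power of x gives A0 = -1/10, so f_p = -1/10.
General solution: f = -1/10 + C1*cos(2*x)*exp(4*x) + C2*exp(4*x)*sin(2*x).
Apply the initial conditions: f(0) = -1/10 + C1 = 4 and f'(0) = 2*C2 + 4*C1 = 0. Solving gives C1 = 41/10, C2 = -41/5.

f = -1/10 - 41*exp(4*x)*sin(2*x)/5 + 41*cos(2*x)*exp(4*x)/10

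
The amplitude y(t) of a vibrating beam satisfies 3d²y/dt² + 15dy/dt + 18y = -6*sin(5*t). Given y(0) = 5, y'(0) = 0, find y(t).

Divide through by 3: y'' + 5y' + 6y = -2*sin(5*t).
Characteristic equation r² + 5r + 6 = 0 factors as (r + 2)(r + 3) = 0, so r = -2, -3.
Hence y_h = C1*exp(-2*t) + C2*exp(-3*t).
Try y_p = A*cos(5*t) + B*sin(5*t). Substituting and equating the coefficients of cos(5t) and sin(5t) gives A = 25/493, B = 19/493, so y_p = 19*sin(5*t)/493 + 25*cos(5*t)/493.
General solution: y = 19*sin(5*t)/493 + 25*cos(5*t)/493 + C1*exp(-2*t) + C2*exp(-3*t).
Apply the initial conditions: y(0) = 25/493 + C1 + C2 = 5 and y'(0) = 95/493 - 3*C2 - 2*C1 = 0. Solving gives C1 = 425/29, C2 = -165/17.

y = -165*exp(-3*t)/17 + 19*sin(5*t)/493 + 25*cos(5*t)/493 + 425*exp(-2*t)/29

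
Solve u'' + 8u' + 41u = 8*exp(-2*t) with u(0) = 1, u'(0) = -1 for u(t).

u = 8*exp(-2*t)/29 + 21*cos(5*t)*exp(-4*t)/29 + 71*exp(-4*t)*sin(5*t)/145

Characteristic equation r² + 8r + 41 = 0 has discriminant (8)² - 4·(41) = -100 < 0, so r = -4 ± 5i.
Hence u_h = C1*cos(5*t)*exp(-4*t) + C2*exp(-4*t)*sin(5*t).
Try u_p = A*exp(-2*t). Substituting into the equation and dividing by exp(-2*t) gives A = 8/29, so u_p = 8*exp(-2*t)/29.
General solution: u = 8*exp(-2*t)/29 + C1*cos(5*t)*exp(-4*t) + C2*exp(-4*t)*sin(5*t).
Apply the initial conditions: u(0) = 8/29 + C1 = 1 and u'(0) = -16/29 - 4*C1 + 5*C2 = -1. Solving gives C1 = 21/29, C2 = 71/145.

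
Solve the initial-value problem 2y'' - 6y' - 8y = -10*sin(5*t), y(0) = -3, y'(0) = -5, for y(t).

Divide through by 2: y'' - 3y' - 4y = -5*sin(5*t).
Characteristic equation r² - 3r - 4 = 0 factors as (r + 1)(r - 4) = 0, so r = -1, 4.
Hence y_h = C1*exp(-t) + C2*exp(4*t).
Try y_p = A*cos(5*t) + B*sin(5*t). Substituting and equating the coefficients of cos(5t) and sin(5t) gives A = -75/1066, B = 145/1066, so y_p = -75*cos(5*t)/1066 + 145*sin(5*t)/1066.
General solution: y = -75*cos(5*t)/1066 + 145*sin(5*t)/1066 + C1*exp(-t) + C2*exp(4*t).
Apply the initial conditions: y(0) = -75/1066 + C1 + C2 = -3 and y'(0) = 725/1066 - C1 + 4*C2 = -5. Solving gives C1 = -157/130, C2 = -353/205.

y = -353*exp(4*t)/205 - 157*exp(-t)/130 - 75*cos(5*t)/1066 + 145*sin(5*t)/1066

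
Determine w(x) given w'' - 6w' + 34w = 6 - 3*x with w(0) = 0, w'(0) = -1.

Characteristic equation r² - 6r + 34 = 0 has discriminant (-6)² - 4·(34) = -100 < 0, so r = 3 ± 5i.
Hence w_h = C1*cos(5*x)*exp(3*x) + C2*exp(3*x)*sin(5*x).
For the particular solution try w_p = A0 + A1*x. Substituting and matching coefficients of each power of x gives A0 = 93/578, A1 = -3/34, so w_p = 93/578 - 3*x/34.
General solution: w = 93/578 - 3*x/34 + C1*cos(5*x)*exp(3*x) + C2*exp(3*x)*sin(5*x).
Apply the initial conditions: w(0) = 93/578 + C1 = 0 and w'(0) = -3/34 + 3*C1 + 5*C2 = -1. Solving gives C1 = -93/578, C2 = -124/1445.

w = 93/578 - 3*x/34 - 124*exp(3*x)*sin(5*x)/1445 - 93*cos(5*x)*exp(3*x)/578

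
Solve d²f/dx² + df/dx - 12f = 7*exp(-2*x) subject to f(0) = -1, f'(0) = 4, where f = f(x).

Characteristic equation r² + r - 12 = 0 factors as (r - 3)(r + 4) = 0, so r = 3, -4.
Hence f_h = C1*exp(3*x) + C2*exp(-4*x).
Try f_p = A*exp(-2*x). Substituting into the equation and dividing by exp(-2*x) gives A = -7/10, so f_p = -7*exp(-2*x)/10.
General solution: f = -7*exp(-2*x)/10 + C1*exp(3*x) + C2*exp(-4*x).
Apply the initial conditions: f(0) = -7/10 + C1 + C2 = -1 and f'(0) = 7/5 - 4*C2 + 3*C1 = 4. Solving gives C1 = 1/5, C2 = -1/2.

f = -7*exp(-2*x)/10 - exp(-4*x)/2 + exp(3*x)/5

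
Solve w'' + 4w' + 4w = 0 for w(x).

Characteristic equation r² + 4r + 4 = 0 has discriminant (4)² - 4·(4) = 0, so r = -2 is a repeated root.
Hence w_h = (C1 + C2*x)*exp(-2*x).

w = C1*exp(-2*x) + C2*x*exp(-2*x)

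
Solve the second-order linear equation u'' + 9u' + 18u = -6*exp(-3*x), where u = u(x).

Characteristic equation r² + 9r + 18 = 0 factors as (r + 3)(r + 6) = 0, so r = -3, -6.
Hence u_h = C1*exp(-3*x) + C2*exp(-6*x).
Since exp(-3*x) solves the homogeneous equation (r = -3 is a root of multiplicity 1), multiply the trial by x. Try u_p = A*x*exp(-3*x). Substituting into the equation and dividing by exp(-3*x) gives A = -2, so u_p = -2*x*exp(-3*x).

u = C1*exp(-3*x) + C2*exp(-6*x) - 2*x*exp(-3*x)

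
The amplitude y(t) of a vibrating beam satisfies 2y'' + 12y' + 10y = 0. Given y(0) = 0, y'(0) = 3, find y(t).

y = -3*exp(-5*t)/4 + 3*exp(-t)/4

Divide through by 2: y'' + 6y' + 5y = 0.
Characteristic equation r² + 6r + 5 = 0 factors as (r + 1)(r + 5) = 0, so r = -1, -5.
Hence y_h = C1*exp(-t) + C2*exp(-5*t).
Apply the initial conditions: y(0) = C1 + C2 = 0 and y'(0) = -C1 - 5*C2 = 3. Solving gives C1 = 3/4, C2 = -3/4.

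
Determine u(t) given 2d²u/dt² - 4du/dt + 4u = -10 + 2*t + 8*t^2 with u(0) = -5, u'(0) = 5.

Divide through by 2: u'' - 2u' + 2u = -5 + t + 4*t^2.
Characteristic equation r² - 2r + 2 = 0 has discriminant (-2)² - 4·(2) = -4 < 0, so r = 1 ± i.
Hence u_h = C1*cos(t)*exp(t) + C2*exp(t)*sin(t).
For the particular solution try u_p = A0 + A1*t + A2*t^2. Substituting and matching coefficients of each power of t gives A0 = 0, A1 = 9/2, A2 = 2, so u_p = 2*t^2 + 9*t/2.
General solution: u = 2*t^2 + 9*t/2 + C1*cos(t)*exp(t) + C2*exp(t)*sin(t).
Apply the initial conditions: u(0) = C1 = -5 and u'(0) = 9/2 + C1 + C2 = 5. Solving gives C1 = -5, C2 = 11/2.

u = 2*t**2 + 9*t/2 - 5*cos(t)*exp(t) + 11*exp(t)*sin(t)/2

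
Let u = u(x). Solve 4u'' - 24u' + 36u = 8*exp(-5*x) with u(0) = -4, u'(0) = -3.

Divide through by 4: u'' - 6u' + 9u = 2*exp(-5*x).
Characteristic equation r² - 6r + 9 = 0 has discriminant (-6)² - 4·(9) = 0, so r = 3 is a repeated root.
Hence u_h = (C1 + C2*x)*exp(3*x).
Try u_p = A*exp(-5*x). Substituting into the equation and dividing by exp(-5*x) gives A = 1/32, so u_p = exp(-5*x)/32.
General solution: u = exp(-5*x)/32 + C1*exp(3*x) + C2*x*exp(3*x).
Apply the initial conditions: u(0) = 1/32 + C1 = -4 and u'(0) = -5/32 + C2 + 3*C1 = -3. Solving gives C1 = -129/32, C2 = 37/4.

u = -129*exp(3*x)/32 + exp(-5*x)/32 + 37*x*exp(3*x)/4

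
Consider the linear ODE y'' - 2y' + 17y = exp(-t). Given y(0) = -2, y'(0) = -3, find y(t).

y = exp(-t)/20 - 41*cos(4*t)*exp(t)/20 - 9*exp(t)*sin(4*t)/40

Characteristic equation r² - 2r + 17 = 0 has discriminant (-2)² - 4·(17) = -64 < 0, so r = 1 ± 4i.
Hence y_h = C1*cos(4*t)*exp(t) + C2*exp(t)*sin(4*t).
Try y_p = A*exp(-t). Substituting into the equation and dividing by exp(-t) gives A = 1/20, so y_p = exp(-t)/20.
General solution: y = exp(-t)/20 + C1*cos(4*t)*exp(t) + C2*exp(t)*sin(4*t).
Apply the initial conditions: y(0) = 1/20 + C1 = -2 and y'(0) = -1/20 + C1 + 4*C2 = -3. Solving gives C1 = -41/20, C2 = -9/40.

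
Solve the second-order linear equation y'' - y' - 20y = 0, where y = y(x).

Characteristic equation r² - r - 20 = 0 factors as (r + 4)(r - 5) = 0, so r = -4, 5.
Hence y_h = C1*exp(-4*x) + C2*exp(5*x).

y = C1*exp(-4*x) + C2*exp(5*x)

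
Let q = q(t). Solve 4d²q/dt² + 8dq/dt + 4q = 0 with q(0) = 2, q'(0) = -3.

Divide through by 4: q'' + 2q' + q = 0.
Characteristic equation r² + 2r + 1 = 0 has discriminant (2)² - 4·(1) = 0, so r = -1 is a repeated root.
Hence q_h = (C1 + C2*t)*exp(-t).
Apply the initial conditions: q(0) = C1 = 2 and q'(0) = C2 - C1 = -3. Solving gives C1 = 2, C2 = -1.

q = 2*exp(-t) - t*exp(-t)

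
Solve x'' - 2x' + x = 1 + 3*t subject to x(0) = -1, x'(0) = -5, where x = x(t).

x = 7 - 8*exp(t) + 3*t

Characteristic equation r² - 2r + 1 = 0 has discriminant (-2)² - 4·(1) = 0, so r = 1 is a repeated root.
Hence x_h = (C1 + C2*t)*exp(t).
For the particular solution try x_p = A0 + A1*t. Substituting and matching coefficients of each power of t gives A0 = 7, A1 = 3, so x_p = 7 + 3*t.
General solution: x = 7 + 3*t + C1*exp(t) + C2*t*exp(t).
Apply the initial conditions: x(0) = 7 + C1 = -1 and x'(0) = 3 + C1 + C2 = -5. Solving gives C1 = -8, C2 = 0.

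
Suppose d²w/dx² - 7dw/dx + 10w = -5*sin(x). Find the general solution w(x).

Characteristic equation r² - 7r + 10 = 0 factors as (r - 5)(r - 2) = 0, so r = 5, 2.
Hence w_h = C1*exp(5*x) + C2*exp(2*x).
Try w_p = A*cos(x) + B*sin(x). Substituting and equating the coefficients of cos(x) and sin(x) gives A = -7/26, B = -9/26, so w_p = -9*sin(x)/26 - 7*cos(x)/26.

w = -9*sin(x)/26 - 7*cos(x)/26 + C1*exp(5*x) + C2*exp(2*x)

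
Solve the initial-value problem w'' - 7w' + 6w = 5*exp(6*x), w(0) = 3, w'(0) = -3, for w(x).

w = -7*exp(6*x)/5 + 22*exp(x)/5 + x*exp(6*x)

Characteristic equation r² - 7r + 6 = 0 factors as (r - 6)(r - 1) = 0, so r = 6, 1.
Hence w_h = C1*exp(6*x) + C2*exp(x).
Since exp(6*x) solves the homogeneous equation (r = 6 is a root of multiplicity 1), multiply the trial by x. Try w_p = A*x*exp(6*x). Substituting into the equation and dividing by exp(6*x) gives A = 1, so w_p = x*exp(6*x).
General solution: w = C1*exp(6*x) + C2*exp(x) + x*exp(6*x).
Apply the initial conditions: w(0) = C1 + C2 = 3 and w'(0) = 1 + C2 + 6*C1 = -3. Solving gives C1 = -7/5, C2 = 22/5.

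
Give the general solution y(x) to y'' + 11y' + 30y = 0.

y = C1*exp(-5*x) + C2*exp(-6*x)

Characteristic equation r² + 11r + 30 = 0 factors as (r + 5)(r + 6) = 0, so r = -5, -6.
Hence y_h = C1*exp(-5*x) + C2*exp(-6*x).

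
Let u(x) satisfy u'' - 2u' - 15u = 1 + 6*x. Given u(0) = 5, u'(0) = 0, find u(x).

u = -1/75 - 2*x/5 + 37*exp(-3*x)/12 + 193*exp(5*x)/100

Characteristic equation r² - 2r - 15 = 0 factors as (r + 3)(r - 5) = 0, so r = -3, 5.
Hence u_h = C1*exp(-3*x) + C2*exp(5*x).
For the particular solution try u_p = A0 + A1*x. Substituting and matching coefficients of each power of x gives A0 = -1/75, A1 = -2/5, so u_p = -1/75 - 2*x/5.
General solution: u = -1/75 - 2*x/5 + C1*exp(-3*x) + C2*exp(5*x).
Apply the initial conditions: u(0) = -1/75 + C1 + C2 = 5 and u'(0) = -2/5 - 3*C1 + 5*C2 = 0. Solving gives C1 = 37/12, C2 = 193/100.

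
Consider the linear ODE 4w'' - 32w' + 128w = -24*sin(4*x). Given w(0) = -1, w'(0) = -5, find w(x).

Divide through by 4: w'' - 8w' + 32w = -6*sin(4*x).
Characteristic equation r² - 8r + 32 = 0 has discriminant (-8)² - 4·(32) = -64 < 0, so r = 4 ± 4i.
Hence w_h = C1*cos(4*x)*exp(4*x) + C2*exp(4*x)*sin(4*x).
Try w_p = A*cos(4*x) + B*sin(4*x). Substituting and equating the coefficients of cos(4x) and sin(4x) gives A = -3/20, B = -3/40, so w_p = -3*cos(4*x)/20 - 3*sin(4*x)/40.
General solution: w = -3*cos(4*x)/20 - 3*sin(4*x)/40 + C1*cos(4*x)*exp(4*x) + C2*exp(4*x)*sin(4*x).
Apply the initial conditions: w(0) = -3/20 + C1 = -1 and w'(0) = -3/10 + 4*C1 + 4*C2 = -5. Solving gives C1 = -17/20, C2 = -13/40.

w = -3*cos(4*x)/20 - 3*sin(4*x)/40 - 17*cos(4*x)*exp(4*x)/20 - 13*exp(4*x)*sin(4*x)/40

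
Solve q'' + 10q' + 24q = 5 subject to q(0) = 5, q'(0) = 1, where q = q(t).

Characteristic equation r² + 10r + 24 = 0 factors as (r + 6)(r + 4) = 0, so r = -6, -4.
Hence q_h = C1*exp(-6*t) + C2*exp(-4*t).
For the particular solution try q_p = A0. Substituting and matching coefficients of each power of t gives A0 = 5/24, so q_p = 5/24.
General solution: q = 5/24 + C1*exp(-6*t) + C2*exp(-4*t).
Apply the initial conditions: q(0) = 5/24 + C1 + C2 = 5 and q'(0) = -6*C1 - 4*C2 = 1. Solving gives C1 = -121/12, C2 = 119/8.

q = 5/24 - 121*exp(-6*t)/12 + 119*exp(-4*t)/8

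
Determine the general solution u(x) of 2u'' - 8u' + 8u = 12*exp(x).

u = 6*exp(x) + C1*exp(2*x) + C2*x*exp(2*x)

Divide through by 2: u'' - 4u' + 4u = 6*exp(x).
Characteristic equation r² - 4r + 4 = 0 has discriminant (-4)² - 4·(4) = 0, so r = 2 is a repeated root.
Hence u_h = (C1 + C2*x)*exp(2*x).
Try u_p = A*exp(x). Substituting into the equation and dividing by exp(x) gives A = 6, so u_p = 6*exp(x).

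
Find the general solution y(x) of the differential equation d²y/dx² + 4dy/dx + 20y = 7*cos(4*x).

Characteristic equation r² + 4r + 20 = 0 has discriminant (4)² - 4·(20) = -64 < 0, so r = -2 ± 4i.
Hence y_h = C1*cos(4*x)*exp(-2*x) + C2*exp(-2*x)*sin(4*x).
Try y_p = A*cos(4*x) + B*sin(4*x). Substituting and equating the coefficients of cos(4x) and sin(4x) gives A = 7/68, B = 7/17, so y_p = 7*sin(4*x)/17 + 7*cos(4*x)/68.

y = 7*sin(4*x)/17 + 7*cos(4*x)/68 + C1*cos(4*x)*exp(-2*x) + C2*exp(-2*x)*sin(4*x)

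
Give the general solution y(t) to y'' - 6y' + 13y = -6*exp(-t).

y = -3*exp(-t)/10 + C1*cos(2*t)*exp(3*t) + C2*exp(3*t)*sin(2*t)

Characteristic equation r² - 6r + 13 = 0 has discriminant (-6)² - 4·(13) = -16 < 0, so r = 3 ± 2i.
Hence y_h = C1*cos(2*t)*exp(3*t) + C2*exp(3*t)*sin(2*t).
Try y_p = A*exp(-t). Substituting into the equation and dividing by exp(-t) gives A = -3/10, so y_p = -3*exp(-t)/10.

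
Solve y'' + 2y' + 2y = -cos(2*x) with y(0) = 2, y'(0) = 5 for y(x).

y = -sin(2*x)/5 + cos(2*x)/10 + 19*cos(x)*exp(-x)/10 + 73*exp(-x)*sin(x)/10

Characteristic equation r² + 2r + 2 = 0 has discriminant (2)² - 4·(2) = -4 < 0, so r = -1 ± i.
Hence y_h = C1*cos(x)*exp(-x) + C2*exp(-x)*sin(x).
Try y_p = A*cos(2*x) + B*sin(2*x). Substituting and equating the coefficients of cos(2x) and sin(2x) gives A = 1/10, B = -1/5, so y_p = -sin(2*x)/5 + cos(2*x)/10.
General solution: y = -sin(2*x)/5 + cos(2*x)/10 + C1*cos(x)*exp(-x) + C2*exp(-x)*sin(x).
Apply the initial conditions: y(0) = 1/10 + C1 = 2 and y'(0) = -2/5 + C2 - C1 = 5. Solving gives C1 = 19/10, C2 = 73/10.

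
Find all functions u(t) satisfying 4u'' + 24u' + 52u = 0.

Divide through by 4: u'' + 6u' + 13u = 0.
Characteristic equation r² + 6r + 13 = 0 has discriminant (6)² - 4·(13) = -16 < 0, so r = -3 ± 2i.
Hence u_h = C1*cos(2*t)*exp(-3*t) + C2*exp(-3*t)*sin(2*t).

u = C1*cos(2*t)*exp(-3*t) + C2*exp(-3*t)*sin(2*t)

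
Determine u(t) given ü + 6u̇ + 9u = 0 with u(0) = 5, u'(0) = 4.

u = 5*exp(-3*t) + 19*t*exp(-3*t)

Characteristic equation r² + 6r + 9 = 0 has discriminant (6)² - 4·(9) = 0, so r = -3 is a repeated root.
Hence u_h = (C1 + C2*t)*exp(-3*t).
Apply the initial conditions: u(0) = C1 = 5 and u'(0) = C2 - 3*C1 = 4. Solving gives C1 = 5, C2 = 19.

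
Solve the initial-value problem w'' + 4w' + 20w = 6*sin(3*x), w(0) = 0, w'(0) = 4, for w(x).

w = -72*cos(3*x)/265 + 66*sin(3*x)/265 + 72*cos(4*x)*exp(-2*x)/265 + 503*exp(-2*x)*sin(4*x)/530

Characteristic equation r² + 4r + 20 = 0 has discriminant (4)² - 4·(20) = -64 < 0, so r = -2 ± 4i.
Hence w_h = C1*cos(4*x)*exp(-2*x) + C2*exp(-2*x)*sin(4*x).
Try w_p = A*cos(3*x) + B*sin(3*x). Substituting and equating the coefficients of cos(3x) and sin(3x) gives A = -72/265, B = 66/265, so w_p = -72*cos(3*x)/265 + 66*sin(3*x)/265.
General solution: w = -72*cos(3*x)/265 + 66*sin(3*x)/265 + C1*cos(4*x)*exp(-2*x) + C2*exp(-2*x)*sin(4*x).
Apply the initial conditions: w(0) = -72/265 + C1 = 0 and w'(0) = 198/265 - 2*C1 + 4*C2 = 4. Solving gives C1 = 72/265, C2 = 503/530.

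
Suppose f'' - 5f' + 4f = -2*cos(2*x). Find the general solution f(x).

f = sin(2*x)/5 + C1*exp(x) + C2*exp(4*x)

Characteristic equation r² - 5r + 4 = 0 factors as (r - 1)(r - 4) = 0, so r = 1, 4.
Hence f_h = C1*exp(x) + C2*exp(4*x).
Try f_p = A*cos(2*x) + B*sin(2*x). Substituting and equating the coefficients of cos(2x) and sin(2x) gives A = 0, B = 1/5, so f_p = sin(2*x)/5.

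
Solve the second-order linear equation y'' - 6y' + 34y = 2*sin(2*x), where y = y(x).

y = 2*cos(2*x)/87 + 5*sin(2*x)/87 + C1*cos(5*x)*exp(3*x) + C2*exp(3*x)*sin(5*x)

Characteristic equation r² - 6r + 34 = 0 has discriminant (-6)² - 4·(34) = -100 < 0, so r = 3 ± 5i.
Hence y_h = C1*cos(5*x)*exp(3*x) + C2*exp(3*x)*sin(5*x).
Try y_p = A*cos(2*x) + B*sin(2*x). Substituting and equating the coefficients of cos(2x) and sin(2x) gives A = 2/87, B = 5/87, so y_p = 2*cos(2*x)/87 + 5*sin(2*x)/87.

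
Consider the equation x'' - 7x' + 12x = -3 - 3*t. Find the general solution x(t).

Characteristic equation r² - 7r + 12 = 0 factors as (r - 4)(r - 3) = 0, so r = 4, 3.
Hence x_h = C1*exp(4*t) + C2*exp(3*t).
For the particular solution try x_p = A0 + A1*t. Substituting and matching coefficients of each power of t gives A0 = -19/48, A1 = -1/4, so x_p = -19/48 - t/4.

x = -19/48 - t/4 + C1*exp(4*t) + C2*exp(3*t)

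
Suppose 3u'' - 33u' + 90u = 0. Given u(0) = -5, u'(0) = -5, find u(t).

u = -25*exp(5*t) + 20*exp(6*t)

Divide through by 3: u'' - 11u' + 30u = 0.
Characteristic equation r² - 11r + 30 = 0 factors as (r - 6)(r - 5) = 0, so r = 6, 5.
Hence u_h = C1*exp(6*t) + C2*exp(5*t).
Apply the initial conditions: u(0) = C1 + C2 = -5 and u'(0) = 5*C2 + 6*C1 = -5. Solving gives C1 = 20, C2 = -25.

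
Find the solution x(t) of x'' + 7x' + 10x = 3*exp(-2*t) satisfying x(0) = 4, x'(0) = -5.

x = -2*exp(-5*t)/3 + 14*exp(-2*t)/3 + t*exp(-2*t)

Characteristic equation r² + 7r + 10 = 0 factors as (r + 5)(r + 2) = 0, so r = -5, -2.
Hence x_h = C1*exp(-5*t) + C2*exp(-2*t).
Since exp(-2*t) solves the homogeneous equation (r = -2 is a root of multiplicity 1), multiply the trial by t. Try x_p = A*t*exp(-2*t). Substituting into the equation and dividing by exp(-2*t) gives A = 1, so x_p = t*exp(-2*t).
General solution: x = C1*exp(-5*t) + C2*exp(-2*t) + t*exp(-2*t).
Apply the initial conditions: x(0) = C1 + C2 = 4 and x'(0) = 1 - 5*C1 - 2*C2 = -5. Solving gives C1 = -2/3, C2 = 14/3.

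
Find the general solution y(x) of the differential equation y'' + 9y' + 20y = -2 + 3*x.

y = -67/400 + 3*x/20 + C1*exp(-4*x) + C2*exp(-5*x)

Characteristic equation r² + 9r + 20 = 0 factors as (r + 4)(r + 5) = 0, so r = -4, -5.
Hence y_h = C1*exp(-4*x) + C2*exp(-5*x).
For the particular solution try y_p = A0 + A1*x. Substituting and matching coefficients of each power of x gives A0 = -67/400, A1 = 3/20, so y_p = -67/400 + 3*x/20.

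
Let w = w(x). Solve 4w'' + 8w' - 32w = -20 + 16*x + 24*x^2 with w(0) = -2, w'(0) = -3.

w = 7/32 - 37*exp(-4*x)/96 - 11*exp(2*x)/6 - 7*x/8 - 3*x**2/4

Divide through by 4: w'' + 2w' - 8w = -5 + 4*x + 6*x^2.
Characteristic equation r² + 2r - 8 = 0 factors as (r + 4)(r - 2) = 0, so r = -4, 2.
Hence w_h = C1*exp(-4*x) + C2*exp(2*x).
For the particular solution try w_p = A0 + A1*x + A2*x^2. Substituting and matching coefficients of each power of x gives A0 = 7/32, A1 = -7/8, A2 = -3/4, so w_p = 7/32 - 7*x/8 - 3*x^2/4.
General solution: w = 7/32 - 7*x/8 - 3*x^2/4 + C1*exp(-4*x) + C2*exp(2*x).
Apply the initial conditions: w(0) = 7/32 + C1 + C2 = -2 and w'(0) = -7/8 - 4*C1 + 2*C2 = -3. Solving gives C1 = -37/96, C2 = -11/6.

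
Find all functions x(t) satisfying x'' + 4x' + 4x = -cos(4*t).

Characteristic equation r² + 4r + 4 = 0 has discriminant (4)² - 4·(4) = 0, so r = -2 is a repeated root.
Hence x_h = (C1 + C2*t)*exp(-2*t).
Try x_p = A*cos(4*t) + B*sin(4*t). Substituting and equating the coefficients of cos(4t) and sin(4t) gives A = 3/100, B = -1/25, so x_p = -sin(4*t)/25 + 3*cos(4*t)/100.

x = -sin(4*t)/25 + 3*cos(4*t)/100 + C1*exp(-2*t) + C2*t*exp(-2*t)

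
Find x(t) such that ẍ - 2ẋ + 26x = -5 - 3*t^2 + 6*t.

Characteristic equation r² - 2r + 26 = 0 has discriminant (-2)² - 4·(26) = -100 < 0, so r = 1 ± 5i.
Hence x_h = C1*cos(5*t)*exp(t) + C2*exp(t)*sin(5*t).
For the particular solution try x_p = A0 + A1*t + A2*t^2. Substituting and matching coefficients of each power of t gives A0 = -367/2197, A1 = 36/169, A2 = -3/26, so x_p = -367/2197 - 3*t^2/26 + 36*t/169.

x = -367/2197 - 3*t**2/26 + 36*t/169 + C1*cos(5*t)*exp(t) + C2*exp(t)*sin(5*t)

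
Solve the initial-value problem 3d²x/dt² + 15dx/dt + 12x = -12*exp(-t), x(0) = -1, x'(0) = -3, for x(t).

x = -17*exp(-t)/9 + 8*exp(-4*t)/9 - 4*t*exp(-t)/3

Divide through by 3: x'' + 5x' + 4x = -4*exp(-t).
Characteristic equation r² + 5r + 4 = 0 factors as (r + 4)(r + 1) = 0, so r = -4, -1.
Hence x_h = C1*exp(-4*t) + C2*exp(-t).
Since exp(-t) solves the homogeneous equation (r = -1 is a root of multiplicity 1), multiply the trial by t. Try x_p = A*t*exp(-t). Substituting into the equation and dividing by exp(-t) gives A = -4/3, so x_p = -4*t*exp(-t)/3.
General solution: x = C1*exp(-4*t) + C2*exp(-t) - 4*t*exp(-t)/3.
Apply the initial conditions: x(0) = C1 + C2 = -1 and x'(0) = -4/3 - C2 - 4*C1 = -3. Solving gives C1 = 8/9, C2 = -17/9.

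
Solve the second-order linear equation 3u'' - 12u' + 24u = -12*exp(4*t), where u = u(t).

u = -exp(4*t)/2 + C1*cos(2*t)*exp(2*t) + C2*exp(2*t)*sin(2*t)

Divide through by 3: u'' - 4u' + 8u = -4*exp(4*t).
Characteristic equation r² - 4r + 8 = 0 has discriminant (-4)² - 4·(8) = -16 < 0, so r = 2 ± 2i.
Hence u_h = C1*cos(2*t)*exp(2*t) + C2*exp(2*t)*sin(2*t).
Try u_p = A*exp(4*t). Substituting into the equation and dividing by exp(4*t) gives A = -1/2, so u_p = -exp(4*t)/2.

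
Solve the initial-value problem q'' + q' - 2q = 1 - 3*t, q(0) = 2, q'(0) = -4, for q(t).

Characteristic equation r² + r - 2 = 0 factors as (r + 2)(r - 1) = 0, so r = -2, 1.
Hence q_h = C1*exp(-2*t) + C2*exp(t).
For the particular solution try q_p = A0 + A1*t. Substituting and matching coefficients of each power of t gives A0 = 1/4, A1 = 3/2, so q_p = 1/4 + 3*t/2.
General solution: q = 1/4 + 3*t/2 + C1*exp(-2*t) + C2*exp(t).
Apply the initial conditions: q(0) = 1/4 + C1 + C2 = 2 and q'(0) = 3/2 + C2 - 2*C1 = -4. Solving gives C1 = 29/12, C2 = -2/3.

q = 1/4 - 2*exp(t)/3 + 3*t/2 + 29*exp(-2*t)/12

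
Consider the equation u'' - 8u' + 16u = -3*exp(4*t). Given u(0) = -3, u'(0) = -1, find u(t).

u = -3*exp(4*t) + 11*t*exp(4*t) - 3*t**2*exp(4*t)/2

Characteristic equation r² - 8r + 16 = 0 has discriminant (-8)² - 4·(16) = 0, so r = 4 is a repeated root.
Hence u_h = (C1 + C2*t)*exp(4*t).
Since exp(4*t) solves the homogeneous equation (r = 4 is a root of multiplicity 2), multiply the trial by t^2. Try u_p = A*t^2*exp(4*t). Substituting into the equation and dividing by exp(4*t) gives A = -3/2, so u_p = -3*t^2*exp(4*t)/2.
General solution: u = C1*exp(4*t) - 3*t^2*exp(4*t)/2 + C2*t*exp(4*t).
Apply the initial conditions: u(0) = C1 = -3 and u'(0) = C2 + 4*C1 = -1. Solving gives C1 = -3, C2 = 11.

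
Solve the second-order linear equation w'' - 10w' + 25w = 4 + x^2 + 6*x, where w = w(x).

w = 166/625 + x**2/25 + 34*x/125 + C1*exp(5*x) + C2*x*exp(5*x)

Characteristic equation r² - 10r + 25 = 0 has discriminant (-10)² - 4·(25) = 0, so r = 5 is a repeated root.
Hence w_h = (C1 + C2*x)*exp(5*x).
For the particular solution try w_p = A0 + A1*x + A2*x^2. Substituting and matching coefficients of each power of x gives A0 = 166/625, A1 = 34/125, A2 = 1/25, so w_p = 166/625 + x^2/25 + 34*x/125.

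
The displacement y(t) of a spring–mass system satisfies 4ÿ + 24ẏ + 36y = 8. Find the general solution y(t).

Divide through by 4: y'' + 6y' + 9y = 2.
Characteristic equation r² + 6r + 9 = 0 has discriminant (6)² - 4·(9) = 0, so r = -3 is a repeated root.
Hence y_h = (C1 + C2*t)*exp(-3*t).
For the particular solution try y_p = A0. Substituting and matching coefficients of each power of t gives A0 = 2/9, so y_p = 2/9.

y = 2/9 + C1*exp(-3*t) + C2*t*exp(-3*t)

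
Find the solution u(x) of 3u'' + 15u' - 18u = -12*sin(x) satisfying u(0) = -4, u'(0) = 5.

Divide through by 3: u'' + 5u' - 6u = -4*sin(x).
Characteristic equation r² + 5r - 6 = 0 factors as (r + 6)(r - 1) = 0, so r = -6, 1.
Hence u_h = C1*exp(-6*x) + C2*exp(x).
Try u_p = A*cos(x) + B*sin(x). Substituting and equating the coefficients of cos(x) and sin(x) gives A = 10/37, B = 14/37, so u_p = 10*cos(x)/37 + 14*sin(x)/37.
General solution: u = 10*cos(x)/37 + 14*sin(x)/37 + C1*exp(-6*x) + C2*exp(x).
Apply the initial conditions: u(0) = 10/37 + C1 + C2 = -4 and u'(0) = 14/37 + C2 - 6*C1 = 5. Solving gives C1 = -47/37, C2 = -3.

u = -3*exp(x) - 47*exp(-6*x)/37 + 10*cos(x)/37 + 14*sin(x)/37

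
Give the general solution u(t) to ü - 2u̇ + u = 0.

Characteristic equation r² - 2r + 1 = 0 has discriminant (-2)² - 4·(1) = 0, so r = 1 is a repeated root.
Hence u_h = (C1 + C2*t)*exp(t).

u = C1*exp(t) + C2*t*exp(t)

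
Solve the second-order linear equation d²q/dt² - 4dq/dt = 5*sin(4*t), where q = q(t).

Characteristic equation r² - 4r = 0 factors as (r - 4)r = 0, so r = 4, 0.
Hence q_h = C1*exp(4*t) + C2.
Try q_p = A*cos(4*t) + B*sin(4*t). Substituting and equating the coefficients of cos(4t) and sin(4t) gives A = 5/32, B = -5/32, so q_p = -5*sin(4*t)/32 + 5*cos(4*t)/32.

q = C2 - 5*sin(4*t)/32 + 5*cos(4*t)/32 + C1*exp(4*t)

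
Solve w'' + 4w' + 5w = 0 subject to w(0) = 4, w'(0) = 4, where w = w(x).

w = 4*cos(x)*exp(-2*x) + 12*exp(-2*x)*sin(x)

Characteristic equation r² + 4r + 5 = 0 has discriminant (4)² - 4·(5) = -4 < 0, so r = -2 ± i.
Hence w_h = C1*cos(x)*exp(-2*x) + C2*exp(-2*x)*sin(x).
Apply the initial conditions: w(0) = C1 = 4 and w'(0) = C2 - 2*C1 = 4. Solving gives C1 = 4, C2 = 12.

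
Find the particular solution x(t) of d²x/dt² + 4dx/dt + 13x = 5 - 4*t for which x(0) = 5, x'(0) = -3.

x = 81/169 - 4*t/13 + 764*cos(3*t)*exp(-2*t)/169 + 1073*exp(-2*t)*sin(3*t)/507

Characteristic equation r² + 4r + 13 = 0 has discriminant (4)² - 4·(13) = -36 < 0, so r = -2 ± 3i.
Hence x_h = C1*cos(3*t)*exp(-2*t) + C2*exp(-2*t)*sin(3*t).
For the particular solution try x_p = A0 + A1*t. Substituting and matching coefficients of each power of t gives A0 = 81/169, A1 = -4/13, so x_p = 81/169 - 4*t/13.
General solution: x = 81/169 - 4*t/13 + C1*cos(3*t)*exp(-2*t) + C2*exp(-2*t)*sin(3*t).
Apply the initial conditions: x(0) = 81/169 + C1 = 5 and x'(0) = -4/13 - 2*C1 + 3*C2 = -3. Solving gives C1 = 764/169, C2 = 1073/507.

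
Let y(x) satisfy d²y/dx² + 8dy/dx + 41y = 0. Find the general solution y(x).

y = C1*cos(5*x)*exp(-4*x) + C2*exp(-4*x)*sin(5*x)

Characteristic equation r² + 8r + 41 = 0 has discriminant (8)² - 4·(41) = -100 < 0, so r = -4 ± 5i.
Hence y_h = C1*cos(5*x)*exp(-4*x) + C2*exp(-4*x)*sin(5*x).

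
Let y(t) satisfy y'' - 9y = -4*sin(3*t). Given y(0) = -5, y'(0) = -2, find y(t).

y = -53*exp(3*t)/18 - 37*exp(-3*t)/18 + 2*sin(3*t)/9

Characteristic equation r² - 9 = 0 factors as (r + 3)(r - 3) = 0, so r = -3, 3.
Hence y_h = C1*exp(-3*t) + C2*exp(3*t).
Try y_p = A*cos(3*t) + B*sin(3*t). Substituting and equating the coefficients of cos(3t) and sin(3t) gives A = 0, B = 2/9, so y_p = 2*sin(3*t)/9.
General solution: y = 2*sin(3*t)/9 + C1*exp(-3*t) + C2*exp(3*t).
Apply the initial conditions: y(0) = C1 + C2 = -5 and y'(0) = 2/3 - 3*C1 + 3*C2 = -2. Solving gives C1 = -37/18, C2 = -53/18.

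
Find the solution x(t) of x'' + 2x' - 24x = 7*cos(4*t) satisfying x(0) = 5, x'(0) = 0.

x = -35*cos(4*t)/208 + 7*sin(4*t)/208 + 247*exp(4*t)/80 + 541*exp(-6*t)/260

Characteristic equation r² + 2r - 24 = 0 factors as (r + 6)(r - 4) = 0, so r = -6, 4.
Hence x_h = C1*exp(-6*t) + C2*exp(4*t).
Try x_p = A*cos(4*t) + B*sin(4*t). Substituting and equating the coefficients of cos(4t) and sin(4t) gives A = -35/208, B = 7/208, so x_p = -35*cos(4*t)/208 + 7*sin(4*t)/208.
General solution: x = -35*cos(4*t)/208 + 7*sin(4*t)/208 + C1*exp(-6*t) + C2*exp(4*t).
Apply the initial conditions: x(0) = -35/208 + C1 + C2 = 5 and x'(0) = 7/52 - 6*C1 + 4*C2 = 0. Solving gives C1 = 541/260, C2 = 247/80.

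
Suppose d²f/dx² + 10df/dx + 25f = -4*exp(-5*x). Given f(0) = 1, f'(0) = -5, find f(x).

Characteristic equation r² + 10r + 25 = 0 has discriminant (10)² - 4·(25) = 0, so r = -5 is a repeated root.
Hence f_h = (C1 + C2*x)*exp(-5*x).
Since exp(-5*x) solves the homogeneous equation (r = -5 is a root of multiplicity 2), multiply the trial by x^2. Try f_p = A*x^2*exp(-5*x). Substituting into the equation and dividing by exp(-5*x) gives A = -2, so f_p = -2*x^2*exp(-5*x).
General solution: f = C1*exp(-5*x) - 2*x^2*exp(-5*x) + C2*x*exp(-5*x).
Apply the initial conditions: f(0) = C1 = 1 and f'(0) = C2 - 5*C1 = -5. Solving gives C1 = 1, C2 = 0.

f = -2*x**2*exp(-5*x) + exp(-5*x)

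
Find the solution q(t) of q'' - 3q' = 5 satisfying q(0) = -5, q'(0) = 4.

Characteristic equation r² - 3r = 0 factors as (r - 3)r = 0, so r = 3, 0.
Hence q_h = C1*exp(3*t) + C2.
Since 1 solves the homogeneous equation (r = 0 is a root of multiplicity 1), multiply the trial by t. Try q_p = A*t. Substituting into the equation and dividing by 1 gives A = -5/3, so q_p = -5*t/3.
General solution: q = C2 - 5*t/3 + C1*exp(3*t).
Apply the initial conditions: q(0) = C1 + C2 = -5 and q'(0) = -5/3 + 3*C1 = 4. Solving gives C1 = 17/9, C2 = -62/9.

q = -62/9 - 5*t/3 + 17*exp(3*t)/9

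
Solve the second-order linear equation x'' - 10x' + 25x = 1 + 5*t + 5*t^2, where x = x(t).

x = 21/125 + t**2/5 + 9*t/25 + C1*exp(5*t) + C2*t*exp(5*t)

Characteristic equation r² - 10r + 25 = 0 has discriminant (-10)² - 4·(25) = 0, so r = 5 is a repeated root.
Hence x_h = (C1 + C2*t)*exp(5*t).
For the particular solution try x_p = A0 + A1*t + A2*t^2. Substituting and matching coefficients of each power of t gives A0 = 21/125, A1 = 9/25, A2 = 1/5, so x_p = 21/125 + t^2/5 + 9*t/25.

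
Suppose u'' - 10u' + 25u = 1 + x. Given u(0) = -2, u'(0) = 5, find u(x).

u = 7/125 - 257*exp(5*x)/125 + x/25 + 381*x*exp(5*x)/25

Characteristic equation r² - 10r + 25 = 0 has discriminant (-10)² - 4·(25) = 0, so r = 5 is a repeated root.
Hence u_h = (C1 + C2*x)*exp(5*x).
For the particular solution try u_p = A0 + A1*x. Substituting and matching coefficients of each power of x gives A0 = 7/125, A1 = 1/25, so u_p = 7/125 + x/25.
General solution: u = 7/125 + x/25 + C1*exp(5*x) + C2*x*exp(5*x).
Apply the initial conditions: u(0) = 7/125 + C1 = -2 and u'(0) = 1/25 + C2 + 5*C1 = 5. Solving gives C1 = -257/125, C2 = 381/25.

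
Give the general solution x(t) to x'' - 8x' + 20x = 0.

x = C1*cos(2*t)*exp(4*t) + C2*exp(4*t)*sin(2*t)

Characteristic equation r² - 8r + 20 = 0 has discriminant (-8)² - 4·(20) = -16 < 0, so r = 4 ± 2i.
Hence x_h = C1*cos(2*t)*exp(4*t) + C2*exp(4*t)*sin(2*t).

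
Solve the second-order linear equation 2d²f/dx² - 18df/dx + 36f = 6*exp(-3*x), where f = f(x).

f = exp(-3*x)/18 + C1*exp(6*x) + C2*exp(3*x)

Divide through by 2: f'' - 9f' + 18f = 3*exp(-3*x).
Characteristic equation r² - 9r + 18 = 0 factors as (r - 6)(r - 3) = 0, so r = 6, 3.
Hence f_h = C1*exp(6*x) + C2*exp(3*x).
Try f_p = A*exp(-3*x). Substituting into the equation and dividing by exp(-3*x) gives A = 1/18, so f_p = exp(-3*x)/18.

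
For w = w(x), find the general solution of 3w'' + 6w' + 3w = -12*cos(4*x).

w = -32*sin(4*x)/289 + 60*cos(4*x)/289 + C1*exp(-x) + C2*x*exp(-x)

Divide through by 3: w'' + 2w' + w = -4*cos(4*x).
Characteristic equation r² + 2r + 1 = 0 has discriminant (2)² - 4·(1) = 0, so r = -1 is a repeated root.
Hence w_h = (C1 + C2*x)*exp(-x).
Try w_p = A*cos(4*x) + B*sin(4*x). Substituting and equating the coefficients of cos(4x) and sin(4x) gives A = 60/289, B = -32/289, so w_p = -32*sin(4*x)/289 + 60*cos(4*x)/289.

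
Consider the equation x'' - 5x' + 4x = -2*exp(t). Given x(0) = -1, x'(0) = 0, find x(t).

x = -10*exp(t)/9 + exp(4*t)/9 + 2*t*exp(t)/3

Characteristic equation r² - 5r + 4 = 0 factors as (r - 1)(r - 4) = 0, so r = 1, 4.
Hence x_h = C1*exp(t) + C2*exp(4*t).
Since exp(t) solves the homogeneous equation (r = 1 is a root of multiplicity 1), multiply the trial by t. Try x_p = A*t*exp(t). Substituting into the equation and dividing by exp(t) gives A = 2/3, so x_p = 2*t*exp(t)/3.
General solution: x = C1*exp(t) + C2*exp(4*t) + 2*t*exp(t)/3.
Apply the initial conditions: x(0) = C1 + C2 = -1 and x'(0) = 2/3 + C1 + 4*C2 = 0. Solving gives C1 = -10/9, C2 = 1/9.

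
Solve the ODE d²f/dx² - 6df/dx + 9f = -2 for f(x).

f = -2/9 + C1*exp(3*x) + C2*x*exp(3*x)

Characteristic equation r² - 6r + 9 = 0 has discriminant (-6)² - 4·(9) = 0, so r = 3 is a repeated root.
Hence f_h = (C1 + C2*x)*exp(3*x).
For the particular solution try f_p = A0. Substituting and matching coefficients of each power of x gives A0 = -2/9, so f_p = -2/9.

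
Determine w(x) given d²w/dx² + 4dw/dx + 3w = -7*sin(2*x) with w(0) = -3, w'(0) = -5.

w = -42*exp(-x)/5 + 7*sin(2*x)/65 + 56*cos(2*x)/65 + 59*exp(-3*x)/13

Characteristic equation r² + 4r + 3 = 0 factors as (r + 3)(r + 1) = 0, so r = -3, -1.
Hence w_h = C1*exp(-3*x) + C2*exp(-x).
Try w_p = A*cos(2*x) + B*sin(2*x). Substituting and equating the coefficients of cos(2x) and sin(2x) gives A = 56/65, B = 7/65, so w_p = 7*sin(2*x)/65 + 56*cos(2*x)/65.
General solution: w = 7*sin(2*x)/65 + 56*cos(2*x)/65 + C1*exp(-3*x) + C2*exp(-x).
Apply the initial conditions: w(0) = 56/65 + C1 + C2 = -3 and w'(0) = 14/65 - C2 - 3*C1 = -5. Solving gives C1 = 59/13, C2 = -42/5.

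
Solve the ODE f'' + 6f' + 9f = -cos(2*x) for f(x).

Characteristic equation r² + 6r + 9 = 0 has discriminant (6)² - 4·(9) = 0, so r = -3 is a repeated root.
Hence f_h = (C1 + C2*x)*exp(-3*x).
Try f_p = A*cos(2*x) + B*sin(2*x). Substituting and equating the coefficients of cos(2x) and sin(2x) gives A = -5/169, B = -12/169, so f_p = -12*sin(2*x)/169 - 5*cos(2*x)/169.

f = -12*sin(2*x)/169 - 5*cos(2*x)/169 + C1*exp(-3*x) + C2*x*exp(-3*x)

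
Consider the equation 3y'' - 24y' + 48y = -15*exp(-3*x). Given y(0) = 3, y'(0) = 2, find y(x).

Divide through by 3: y'' - 8y' + 16y = -5*exp(-3*x).
Characteristic equation r² - 8r + 16 = 0 has discriminant (-8)² - 4·(16) = 0, so r = 4 is a repeated root.
Hence y_h = (C1 + C2*x)*exp(4*x).
Try y_p = A*exp(-3*x). Substituting into the equation and dividing by exp(-3*x) gives A = -5/49, so y_p = -5*exp(-3*x)/49.
General solution: y = -5*exp(-3*x)/49 + C1*exp(4*x) + C2*x*exp(4*x).
Apply the initial conditions: y(0) = -5/49 + C1 = 3 and y'(0) = 15/49 + C2 + 4*C1 = 2. Solving gives C1 = 152/49, C2 = -75/7.

y = -5*exp(-3*x)/49 + 152*exp(4*x)/49 - 75*x*exp(4*x)/7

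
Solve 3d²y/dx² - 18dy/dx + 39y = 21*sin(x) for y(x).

Divide through by 3: y'' - 6y' + 13y = 7*sin(x).
Characteristic equation r² - 6r + 13 = 0 has discriminant (-6)² - 4·(13) = -16 < 0, so r = 3 ± 2i.
Hence y_h = C1*cos(2*x)*exp(3*x) + C2*exp(3*x)*sin(2*x).
Try y_p = A*cos(x) + B*sin(x). Substituting and equating the coefficients of cos(x) and sin(x) gives A = 7/30, B = 7/15, so y_p = 7*sin(x)/15 + 7*cos(x)/30.

y = 7*sin(x)/15 + 7*cos(x)/30 + C1*cos(2*x)*exp(3*x) + C2*exp(3*x)*sin(2*x)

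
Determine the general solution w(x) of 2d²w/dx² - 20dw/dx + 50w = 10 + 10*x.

Divide through by 2: w'' - 10w' + 25w = 5 + 5*x.
Characteristic equation r² - 10r + 25 = 0 has discriminant (-10)² - 4·(25) = 0, so r = 5 is a repeated root.
Hence w_h = (C1 + C2*x)*exp(5*x).
For the particular solution try w_p = A0 + A1*x. Substituting and matching coefficients of each power of x gives A0 = 7/25, A1 = 1/5, so w_p = 7/25 + x/5.

w = 7/25 + x/5 + C1*exp(5*x) + C2*x*exp(5*x)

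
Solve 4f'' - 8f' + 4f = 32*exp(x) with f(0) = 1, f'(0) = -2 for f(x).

Divide through by 4: f'' - 2f' + f = 8*exp(x).
Characteristic equation r² - 2r + 1 = 0 has discriminant (-2)² - 4·(1) = 0, so r = 1 is a repeated root.
Hence f_h = (C1 + C2*x)*exp(x).
Since exp(x) solves the homogeneous equation (r = 1 is a root of multiplicity 2), multiply the trial by x^2. Try f_p = A*x^2*exp(x). Substituting into the equation and dividing by exp(x) gives A = 4, so f_p = 4*x^2*exp(x).
General solution: f = C1*exp(x) + 4*x^2*exp(x) + C2*x*exp(x).
Apply the initial conditions: f(0) = C1 = 1 and f'(0) = C1 + C2 = -2. Solving gives C1 = 1, C2 = -3.

f = -3*x*exp(x) + 4*x**2*exp(x) + exp(x)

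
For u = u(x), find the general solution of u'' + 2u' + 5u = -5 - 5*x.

u = -3/5 - x + C1*cos(2*x)*exp(-x) + C2*exp(-x)*sin(2*x)

Characteristic equation r² + 2r + 5 = 0 has discriminant (2)² - 4·(5) = -16 < 0, so r = -1 ± 2i.
Hence u_h = C1*cos(2*x)*exp(-x) + C2*exp(-x)*sin(2*x).
For the particular solution try u_p = A0 + A1*x. Substituting and matching coefficients of each power of x gives A0 = -3/5, A1 = -1, so u_p = -3/5 - x.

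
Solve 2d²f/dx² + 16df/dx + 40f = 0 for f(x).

Divide through by 2: f'' + 8f' + 20f = 0.
Characteristic equation r² + 8r + 20 = 0 has discriminant (8)² - 4·(20) = -16 < 0, so r = -4 ± 2i.
Hence f_h = C1*cos(2*x)*exp(-4*x) + C2*exp(-4*x)*sin(2*x).

f = C1*cos(2*x)*exp(-4*x) + C2*exp(-4*x)*sin(2*x)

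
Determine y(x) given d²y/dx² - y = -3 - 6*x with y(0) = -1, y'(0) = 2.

Characteristic equation r² - 1 = 0 factors as (r - 1)(r + 1) = 0, so r = 1, -1.
Hence y_h = C1*exp(x) + C2*exp(-x).
For the particular solution try y_p = A0 + A1*x. Substituting and matching coefficients of each power of x gives A0 = 3, A1 = 6, so y_p = 3 + 6*x.
General solution: y = 3 + 6*x + C1*exp(x) + C2*exp(-x).
Apply the initial conditions: y(0) = 3 + C1 + C2 = -1 and y'(0) = 6 + C1 - C2 = 2. Solving gives C1 = -4, C2 = 0.

y = 3 - 4*exp(x) + 6*x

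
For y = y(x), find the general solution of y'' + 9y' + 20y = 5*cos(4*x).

Characteristic equation r² + 9r + 20 = 0 factors as (r + 5)(r + 4) = 0, so r = -5, -4.
Hence y_h = C1*exp(-5*x) + C2*exp(-4*x).
Try y_p = A*cos(4*x) + B*sin(4*x). Substituting and equating the coefficients of cos(4x) and sin(4x) gives A = 5/328, B = 45/328, so y_p = 5*cos(4*x)/328 + 45*sin(4*x)/328.

y = 5*cos(4*x)/328 + 45*sin(4*x)/328 + C1*exp(-5*x) + C2*exp(-4*x)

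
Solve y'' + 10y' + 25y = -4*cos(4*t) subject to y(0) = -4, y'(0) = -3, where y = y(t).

y = -6688*exp(-5*t)/1681 - 160*sin(4*t)/1681 - 36*cos(4*t)/1681 - 923*t*exp(-5*t)/41

Characteristic equation r² + 10r + 25 = 0 has discriminant (10)² - 4·(25) = 0, so r = -5 is a repeated root.
Hence y_h = (C1 + C2*t)*exp(-5*t).
Try y_p = A*cos(4*t) + B*sin(4*t). Substituting and equating the coefficients of cos(4t) and sin(4t) gives A = -36/1681, B = -160/1681, so y_p = -160*sin(4*t)/1681 - 36*cos(4*t)/1681.
General solution: y = -160*sin(4*t)/1681 - 36*cos(4*t)/1681 + C1*exp(-5*t) + C2*t*exp(-5*t).
Apply the initial conditions: y(0) = -36/1681 + C1 = -4 and y'(0) = -640/1681 + C2 - 5*C1 = -3. Solving gives C1 = -6688/1681, C2 = -923/41.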